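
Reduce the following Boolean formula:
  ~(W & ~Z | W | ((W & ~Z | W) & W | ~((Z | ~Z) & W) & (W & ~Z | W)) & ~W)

~W

~(W & ~Z | W | ((W & ~Z | W) & W | ~((Z | ~Z) & W) & (W & ~Z | W)) & ~W)
= ~(W & ~Z | W | ((W & ~Z | W) & W | ~W & (W & ~Z | W)) & ~W)   [complement / identity]
= ~(W & ~Z | W | (W & ~Z | W) & ~W)   [distribution]
= ~(W & ~Z | W)   [absorption]
= ~W   [absorption]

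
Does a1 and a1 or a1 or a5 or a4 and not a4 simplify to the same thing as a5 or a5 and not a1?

No

E1: a1 and a1 or a1 or a5 or a4 and not a4
    = a1 and a1 or a1 or a5   (complement / identity)
    = a1 or a1 or a5   (idempotence)
    = a1 or a5   (idempotence)
E2: a5 or a5 and not a1
    = a5   (absorption)
These differ: at a1=1, a4=0, a5=0, E1 = 1 but E2 = 0.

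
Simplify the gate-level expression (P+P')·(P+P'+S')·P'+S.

P'+S

(P+P')·(P+P'+S')·P'+S
= (P+P')·P'+S   [absorption]
= P'+S   [complement / identity]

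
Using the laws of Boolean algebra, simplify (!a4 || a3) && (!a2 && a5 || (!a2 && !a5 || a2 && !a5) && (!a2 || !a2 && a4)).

(!a4 || a3) && !a2

(!a4 || a3) && (!a2 && a5 || (!a2 && !a5 || a2 && !a5) && (!a2 || !a2 && a4))
= (!a4 || a3) && (!a2 && a5 || (!a2 && !a5 || a2 && !a5) && !a2)   [absorption]
= (!a4 || a3) && (!a2 && a5 || !a5 && !a2)   [distribution]
= (!a4 || a3) && !a2   [distribution]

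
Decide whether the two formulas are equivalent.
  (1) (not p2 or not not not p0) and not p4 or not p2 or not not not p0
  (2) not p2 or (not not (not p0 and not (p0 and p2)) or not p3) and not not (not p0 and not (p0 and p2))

Yes

E1: (not p2 or not not not p0) and not p4 or not p2 or not not not p0
    = not p2 or not not not p0   (absorption)
    = not p2 or not p0   (double negation)
E2: not p2 or (not not (not p0 and not (p0 and p2)) or not p3) and not not (not p0 and not (p0 and p2))
    = not p2 or not not (not p0 and not (p0 and p2))   (absorption)
    = not p2 or not (p0 or p0 and p2)   (De Morgan)
    = not p2 or not p0   (absorption)
Both reduce to not p2 or not p0, so they are equivalent.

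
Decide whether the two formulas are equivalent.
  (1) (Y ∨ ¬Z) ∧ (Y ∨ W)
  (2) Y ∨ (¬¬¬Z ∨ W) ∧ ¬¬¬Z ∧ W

E1: (Y ∨ ¬Z) ∧ (Y ∨ W)
    = Y ∨ ¬Z ∧ W   [distribution]
E2: Y ∨ (¬¬¬Z ∨ W) ∧ ¬¬¬Z ∧ W
    = Y ∨ ¬¬¬Z ∧ W   [absorption]
    = Y ∨ ¬Z ∧ W   [double negation]
Both reduce to Y ∨ ¬Z ∧ W, so they are equivalent.

Yes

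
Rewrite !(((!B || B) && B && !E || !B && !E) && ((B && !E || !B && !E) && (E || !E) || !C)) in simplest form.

!(((!B || B) && B && !E || !B && !E) && ((B && !E || !B && !E) && (E || !E) || !C))
= !(((!B || B) && B && !E || !B && !E) && (B && !E || !B && !E || !C))   — complement / identity
= !((B && !E || !B && !E) && (B && !E || !B && !E || !C))   — complement / identity
= !(B && !E || !B && !E)   — absorption
= !!E   — distribution
= E   — double negation

E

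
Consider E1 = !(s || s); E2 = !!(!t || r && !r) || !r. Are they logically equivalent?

E1: !(s || s)
    = !s   — idempotence
E2: !!(!t || r && !r) || !r
    = !!!t || !r   — complement / identity
    = !t || !r   — double negation
These differ: at r=0, s=1, t=0, E1 = 0 but E2 = 1.

No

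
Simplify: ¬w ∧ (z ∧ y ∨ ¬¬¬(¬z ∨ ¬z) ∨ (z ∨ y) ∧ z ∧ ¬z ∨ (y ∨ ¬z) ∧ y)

¬w ∧ (z ∧ y ∨ ¬¬¬(¬z ∨ ¬z) ∨ (z ∨ y) ∧ z ∧ ¬z ∨ (y ∨ ¬z) ∧ y)
= ¬w ∧ (z ∧ y ∨ ¬(¬z ∨ ¬z) ∨ (z ∨ y) ∧ z ∧ ¬z ∨ (y ∨ ¬z) ∧ y)   [double negation]
= ¬w ∧ (z ∧ y ∨ z ∧ z ∨ (z ∨ y) ∧ z ∧ ¬z ∨ (y ∨ ¬z) ∧ y)   [De Morgan]
= ¬w ∧ (z ∧ y ∨ z ∧ z ∨ (z ∨ y) ∧ z ∧ ¬z ∨ y)   [absorption]
= ¬w ∧ (z ∧ y ∨ z ∧ z ∨ z ∧ ¬z ∨ y)   [absorption]
= ¬w ∧ (z ∧ y ∨ z ∨ y)   [distribution]
= ¬w ∧ (z ∨ y)   [absorption]

¬w ∧ (z ∨ y)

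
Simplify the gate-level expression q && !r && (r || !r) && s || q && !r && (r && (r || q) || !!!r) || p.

q && !r && (r || !r) && s || q && !r && (r && (r || q) || !!!r) || p
= q && !r && (r || !r) && s || q && !r && (r && (r || q) || !r) || p   (double negation)
= q && !r && (r || !r) && s || q && !r && (r || !r) || p   (absorption)
= q && !r && (r || !r) || p   (absorption)
= q && !r || p   (complement / identity)

q && !r || p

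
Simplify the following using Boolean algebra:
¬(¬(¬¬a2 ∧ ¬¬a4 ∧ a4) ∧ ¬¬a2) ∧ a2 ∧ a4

a2 ∧ a4

¬(¬(¬¬a2 ∧ ¬¬a4 ∧ a4) ∧ ¬¬a2) ∧ a2 ∧ a4
= ¬(¬(¬¬a2 ∧ a4 ∧ a4) ∧ ¬¬a2) ∧ a2 ∧ a4   [double negation]
= (¬¬a2 ∧ a4 ∧ a4 ∨ ¬a2) ∧ a2 ∧ a4   [De Morgan]
= (¬¬a2 ∧ a4 ∨ ¬a2) ∧ a2 ∧ a4   [idempotence]
= (a2 ∧ a4 ∨ ¬a2) ∧ a2 ∧ a4   [double negation]
= a2 ∧ a4   [absorption]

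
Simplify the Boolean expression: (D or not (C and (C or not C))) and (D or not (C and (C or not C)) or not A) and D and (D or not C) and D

D

(D or not (C and (C or not C))) and (D or not (C and (C or not C)) or not A) and D and (D or not C) and D
= (D or not (C and (C or not C))) and D and (D or not C) and D
= (D or not C) and D and (D or not C) and D
= (D or not C) and D
= D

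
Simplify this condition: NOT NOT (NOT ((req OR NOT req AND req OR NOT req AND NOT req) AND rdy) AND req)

NOT rdy AND req

NOT NOT (NOT ((req OR NOT req AND req OR NOT req AND NOT req) AND rdy) AND req)
= NOT NOT (NOT ((req OR NOT req) AND rdy) AND req)   (distribution)
= NOT ((req OR NOT req) AND rdy) AND req   (double negation)
= NOT rdy AND req   (complement / identity)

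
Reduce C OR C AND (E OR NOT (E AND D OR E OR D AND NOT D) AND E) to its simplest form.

C

C OR C AND (E OR NOT (E AND D OR E OR D AND NOT D) AND E)
= C OR C AND (E OR NOT (E AND D OR E) AND E)
= C OR C AND (E OR NOT E AND E)
= C OR C AND E
= C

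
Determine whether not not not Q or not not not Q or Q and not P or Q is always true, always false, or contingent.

not not not Q or not not not Q or Q and not P or Q
= not not not Q or Q and not P or Q   (idempotence)
= not not not Q or Q   (absorption)
= not Q or Q   (double negation)
= True   (complement)

always true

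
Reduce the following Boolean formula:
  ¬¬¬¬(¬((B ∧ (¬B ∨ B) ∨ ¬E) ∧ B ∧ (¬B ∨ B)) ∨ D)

¬B ∨ D

¬¬¬¬(¬((B ∧ (¬B ∨ B) ∨ ¬E) ∧ B ∧ (¬B ∨ B)) ∨ D)
= ¬¬¬¬(¬(B ∧ (¬B ∨ B)) ∨ D)   (absorption)
= ¬¬¬¬(¬B ∨ D)   (complement / identity)
= ¬¬(¬B ∨ D)   (double negation)
= ¬B ∨ D   (double negation)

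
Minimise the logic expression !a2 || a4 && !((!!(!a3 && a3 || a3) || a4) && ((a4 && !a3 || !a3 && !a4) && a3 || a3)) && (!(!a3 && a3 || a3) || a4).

!a2 || a4 && !((!!(!a3 && a3 || a3) || a4) && ((a4 && !a3 || !a3 && !a4) && a3 || a3)) && (!(!a3 && a3 || a3) || a4)
= !a2 || a4 && !((!a3 && a3 || a3 || a4) && ((a4 && !a3 || !a3 && !a4) && a3 || a3)) && (!(!a3 && a3 || a3) || a4)
= !a2 || a4 && !((!a3 && a3 || a3 || a4) && (!a3 && a3 || a3)) && (!(!a3 && a3 || a3) || a4)
= !a2 || a4 && !(!a3 && a3 || a3) && (!(!a3 && a3 || a3) || a4)
= !a2 || a4 && !(!a3 && a3 || a3)
= !a2 || a4 && !a3

!a2 || a4 && !a3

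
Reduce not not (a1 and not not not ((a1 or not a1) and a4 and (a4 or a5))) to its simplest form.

a1 and not a4

not not (a1 and not not not ((a1 or not a1) and a4 and (a4 or a5)))
= not not (a1 and not not not (a4 and (a4 or a5)))   (complement / identity)
= not not (a1 and not not not a4)   (absorption)
= not not (a1 and not a4)   (double negation)
= a1 and not a4   (double negation)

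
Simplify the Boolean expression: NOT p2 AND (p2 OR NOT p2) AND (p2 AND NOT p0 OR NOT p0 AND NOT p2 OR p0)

NOT p2

NOT p2 AND (p2 OR NOT p2) AND (p2 AND NOT p0 OR NOT p0 AND NOT p2 OR p0)
= NOT p2 AND (p2 OR NOT p2) AND (NOT p0 OR p0)
= NOT p2 AND (NOT p0 OR p0)
= NOT p2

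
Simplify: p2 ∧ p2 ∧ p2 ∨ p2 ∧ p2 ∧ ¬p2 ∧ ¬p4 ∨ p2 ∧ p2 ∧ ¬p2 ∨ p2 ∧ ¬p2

p2 ∧ p2 ∧ p2 ∨ p2 ∧ p2 ∧ ¬p2 ∧ ¬p4 ∨ p2 ∧ p2 ∧ ¬p2 ∨ p2 ∧ ¬p2
= p2 ∧ p2 ∧ p2 ∨ p2 ∧ p2 ∧ ¬p2 ∨ p2 ∧ ¬p2   [absorption]
= p2 ∧ p2 ∨ p2 ∧ ¬p2   [distribution]
= p2   [distribution]

p2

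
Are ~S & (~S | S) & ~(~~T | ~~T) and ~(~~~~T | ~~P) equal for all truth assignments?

E1: ~S & (~S | S) & ~(~~T | ~~T)
    = ~S & (~S | S) & ~T & ~T   [De Morgan]
    = ~S & ~T & ~T   [complement / identity]
    = ~S & ~T   [idempotence]
E2: ~(~~~~T | ~~P)
    = ~~~T & ~P   [De Morgan]
    = ~T & ~P   [double negation]
These differ: at P=1, S=0, T=0, E1 = 1 but E2 = 0.

No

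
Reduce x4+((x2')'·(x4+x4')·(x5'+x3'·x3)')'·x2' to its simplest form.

x4+((x2')'·(x4+x4')·(x5'+x3'·x3)')'·x2'
= x4+((x2')'·(x5'+x3'·x3)')'·x2'
= x4+((x2')'·(x5')')'·x2'
= x4+(x2'+x5')·x2'
= x4+x2'

x4+x2'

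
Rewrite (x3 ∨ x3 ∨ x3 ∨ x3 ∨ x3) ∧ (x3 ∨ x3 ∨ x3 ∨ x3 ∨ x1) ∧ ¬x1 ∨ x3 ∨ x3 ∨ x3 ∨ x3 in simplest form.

x3

(x3 ∨ x3 ∨ x3 ∨ x3 ∨ x3) ∧ (x3 ∨ x3 ∨ x3 ∨ x3 ∨ x1) ∧ ¬x1 ∨ x3 ∨ x3 ∨ x3 ∨ x3
= (x3 ∨ x3 ∨ x3 ∨ x3) ∧ (x3 ∨ x3 ∨ x3 ∨ x3 ∨ x1) ∧ ¬x1 ∨ x3 ∨ x3 ∨ x3 ∨ x3   (idempotence)
= (x3 ∨ x3 ∨ x3 ∨ x3) ∧ ¬x1 ∨ x3 ∨ x3 ∨ x3 ∨ x3   (absorption)
= x3 ∨ x3 ∨ x3 ∨ x3   (absorption)
= x3 ∨ x3   (idempotence)
= x3   (idempotence)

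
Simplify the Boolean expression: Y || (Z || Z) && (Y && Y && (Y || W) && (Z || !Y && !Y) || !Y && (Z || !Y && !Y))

Y || Z

Y || (Z || Z) && (Y && Y && (Y || W) && (Z || !Y && !Y) || !Y && (Z || !Y && !Y))
= Y || (Z || Z) && (Y && Y && (Z || !Y && !Y) || !Y && (Z || !Y && !Y))   (absorption)
= Y || (Z || Z) && (Y && (Z || !Y && !Y) || !Y && (Z || !Y && !Y))   (idempotence)
= Y || (Z || Z) && (Z || !Y && !Y)   (distribution)
= Y || Z && !Y && !Y || Z   (distribution)
= Y || Z && !Y || Z   (idempotence)
= Y || Z   (absorption)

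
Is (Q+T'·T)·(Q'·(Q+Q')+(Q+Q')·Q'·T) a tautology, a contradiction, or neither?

contradiction

(Q+T'·T)·(Q'·(Q+Q')+(Q+Q')·Q'·T)
= Q·(Q'·(Q+Q')+(Q+Q')·Q'·T)   (complement / identity)
= Q·(Q'+Q'·T)·(Q+Q')   (distribution)
= Q·Q'·(Q+Q')   (absorption)
= Q·Q'   (complement / identity)
= 0   (complement)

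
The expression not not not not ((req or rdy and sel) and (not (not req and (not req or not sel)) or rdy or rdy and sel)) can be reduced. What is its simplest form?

req or rdy and sel

not not not not ((req or rdy and sel) and (not (not req and (not req or not sel)) or rdy or rdy and sel))
= not not not not ((req or rdy and sel) and (not not req or rdy or rdy and sel))   (absorption)
= not not ((req or rdy and sel) and (not not req or rdy or rdy and sel))   (double negation)
= not not ((req or rdy and sel) and (req or rdy or rdy and sel))   (double negation)
= (req or rdy and sel) and (req or rdy or rdy and sel)   (double negation)
= req and (req or rdy) or rdy and sel   (distribution)
= req or rdy and sel   (absorption)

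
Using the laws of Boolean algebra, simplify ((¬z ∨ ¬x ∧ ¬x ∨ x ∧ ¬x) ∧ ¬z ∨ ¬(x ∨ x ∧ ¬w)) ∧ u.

(¬z ∨ ¬x) ∧ u

((¬z ∨ ¬x ∧ ¬x ∨ x ∧ ¬x) ∧ ¬z ∨ ¬(x ∨ x ∧ ¬w)) ∧ u
= ((¬z ∨ ¬x ∧ ¬x ∨ x ∧ ¬x) ∧ ¬z ∨ ¬x) ∧ u
= ((¬z ∨ ¬x) ∧ ¬z ∨ ¬x) ∧ u
= (¬z ∨ ¬x) ∧ u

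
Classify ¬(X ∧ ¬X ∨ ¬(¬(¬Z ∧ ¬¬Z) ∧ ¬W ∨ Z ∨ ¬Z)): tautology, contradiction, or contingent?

tautology

¬(X ∧ ¬X ∨ ¬(¬(¬Z ∧ ¬¬Z) ∧ ¬W ∨ Z ∨ ¬Z))
= ¬¬(¬(¬Z ∧ ¬¬Z) ∧ ¬W ∨ Z ∨ ¬Z)   (complement / identity)
= ¬¬((Z ∨ ¬Z) ∧ ¬W ∨ Z ∨ ¬Z)   (De Morgan)
= (Z ∨ ¬Z) ∧ ¬W ∨ Z ∨ ¬Z   (double negation)
= Z ∨ ¬Z   (absorption)
= True   (complement)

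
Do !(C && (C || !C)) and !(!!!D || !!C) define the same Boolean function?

No

E1: !(C && (C || !C))
    = !C   [complement / identity]
E2: !(!!!D || !!C)
    = !!D && !C   [De Morgan]
    = D && !C   [double negation]
These differ: at C=0, D=0, E1 = 1 but E2 = 0.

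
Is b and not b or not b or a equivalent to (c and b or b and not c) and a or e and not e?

No

E1: b and not b or not b or a
    = not b or a
E2: (c and b or b and not c) and a or e and not e
    = (c and b or b and not c) and a
    = b and a
These differ: at a=1, b=0, c=0, e=0, E1 = 1 but E2 = 0.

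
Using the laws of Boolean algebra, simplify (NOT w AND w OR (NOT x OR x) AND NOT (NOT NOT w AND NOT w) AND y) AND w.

(NOT w AND w OR (NOT x OR x) AND NOT (NOT NOT w AND NOT w) AND y) AND w
= (NOT x OR x) AND NOT (NOT NOT w AND NOT w) AND y AND w   [complement / identity]
= (NOT x OR x) AND (NOT w OR w) AND y AND w   [De Morgan]
= (NOT w OR w) AND y AND w   [complement / identity]
= y AND w   [complement / identity]

y AND w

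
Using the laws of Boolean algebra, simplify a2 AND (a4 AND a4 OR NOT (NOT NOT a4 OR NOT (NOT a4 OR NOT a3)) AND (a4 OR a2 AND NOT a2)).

a2 AND a4

a2 AND (a4 AND a4 OR NOT (NOT NOT a4 OR NOT (NOT a4 OR NOT a3)) AND (a4 OR a2 AND NOT a2))
= a2 AND (a4 AND a4 OR NOT (NOT NOT a4 OR NOT (NOT a4 OR NOT a3)) AND a4)   [complement / identity]
= a2 AND (a4 AND a4 OR NOT a4 AND (NOT a4 OR NOT a3) AND a4)   [De Morgan]
= a2 AND (a4 AND a4 OR NOT a4 AND a4)   [absorption]
= a2 AND a4   [distribution]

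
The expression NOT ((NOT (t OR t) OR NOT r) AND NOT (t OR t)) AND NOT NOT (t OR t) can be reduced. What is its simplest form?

NOT ((NOT (t OR t) OR NOT r) AND NOT (t OR t)) AND NOT NOT (t OR t)
= NOT NOT (t OR t) AND NOT NOT (t OR t)   — absorption
= NOT NOT (t OR t)   — idempotence
= NOT NOT t   — idempotence
= t   — double negation

t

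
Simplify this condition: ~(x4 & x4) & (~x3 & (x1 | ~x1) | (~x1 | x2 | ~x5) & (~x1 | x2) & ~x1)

~(x4 & x4) & (~x3 & (x1 | ~x1) | (~x1 | x2 | ~x5) & (~x1 | x2) & ~x1)
= ~(x4 & x4) & (~x3 & (x1 | ~x1) | (~x1 | x2) & ~x1)   (absorption)
= ~(x4 & x4) & (~x3 | (~x1 | x2) & ~x1)   (complement / identity)
= ~(x4 & x4) & (~x3 | ~x1)   (absorption)
= ~x4 & (~x3 | ~x1)   (idempotence)

~x4 & (~x3 | ~x1)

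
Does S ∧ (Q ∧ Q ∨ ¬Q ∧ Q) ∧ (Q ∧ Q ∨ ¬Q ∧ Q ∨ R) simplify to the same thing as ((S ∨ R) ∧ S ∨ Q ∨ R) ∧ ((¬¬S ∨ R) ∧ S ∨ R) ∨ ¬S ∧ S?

E1: S ∧ (Q ∧ Q ∨ ¬Q ∧ Q) ∧ (Q ∧ Q ∨ ¬Q ∧ Q ∨ R)
    = S ∧ (Q ∧ Q ∨ ¬Q ∧ Q)
    = S ∧ Q
E2: ((S ∨ R) ∧ S ∨ Q ∨ R) ∧ ((¬¬S ∨ R) ∧ S ∨ R) ∨ ¬S ∧ S
    = ((S ∨ R) ∧ S ∨ Q) ∧ (¬¬S ∨ R) ∧ S ∨ R ∨ ¬S ∧ S
    = ((S ∨ R) ∧ S ∨ Q) ∧ (S ∨ R) ∧ S ∨ R ∨ ¬S ∧ S
    = ((S ∨ R) ∧ S ∨ Q) ∧ (S ∨ R) ∧ S ∨ R
    = (S ∨ R) ∧ S ∨ R
    = S ∨ R
These differ: at Q=0, R=1, S=0, E1 = 0 but E2 = 1.

No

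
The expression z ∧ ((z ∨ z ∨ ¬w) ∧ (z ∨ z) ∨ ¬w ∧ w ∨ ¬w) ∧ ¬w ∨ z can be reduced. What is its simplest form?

z ∧ ((z ∨ z ∨ ¬w) ∧ (z ∨ z) ∨ ¬w ∧ w ∨ ¬w) ∧ ¬w ∨ z
= z ∧ (z ∨ z ∨ ¬w ∧ w ∨ ¬w) ∧ ¬w ∨ z   (absorption)
= z ∧ (z ∨ z ∨ ¬w) ∧ ¬w ∨ z   (complement / identity)
= z ∧ (z ∨ ¬w) ∧ ¬w ∨ z   (idempotence)
= z ∧ ¬w ∨ z   (absorption)
= z   (absorption)

z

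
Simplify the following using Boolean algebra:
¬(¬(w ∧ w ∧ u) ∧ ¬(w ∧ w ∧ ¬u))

¬(¬(w ∧ w ∧ u) ∧ ¬(w ∧ w ∧ ¬u))
= w ∧ w ∧ u ∨ w ∧ w ∧ ¬u
= w ∧ w
= w

w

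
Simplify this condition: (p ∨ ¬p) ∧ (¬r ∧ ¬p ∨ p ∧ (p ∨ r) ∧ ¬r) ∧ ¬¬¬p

¬r ∧ ¬p

(p ∨ ¬p) ∧ (¬r ∧ ¬p ∨ p ∧ (p ∨ r) ∧ ¬r) ∧ ¬¬¬p
= (¬r ∧ ¬p ∨ p ∧ (p ∨ r) ∧ ¬r) ∧ ¬¬¬p   [complement / identity]
= (¬r ∧ ¬p ∨ p ∧ ¬r) ∧ ¬¬¬p   [absorption]
= (¬r ∧ ¬p ∨ p ∧ ¬r) ∧ ¬p   [double negation]
= ¬r ∧ ¬p   [distribution]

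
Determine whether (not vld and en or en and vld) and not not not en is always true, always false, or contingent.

always false

(not vld and en or en and vld) and not not not en
= en and not not not en   (distribution)
= en and not en   (double negation)
= False   (complement)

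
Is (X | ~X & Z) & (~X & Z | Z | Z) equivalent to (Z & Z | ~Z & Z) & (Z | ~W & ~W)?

E1: (X | ~X & Z) & (~X & Z | Z | Z)
    = ~X & Z | X & (Z | Z)   (distribution)
    = ~X & Z | X & Z   (idempotence)
    = Z   (distribution)
E2: (Z & Z | ~Z & Z) & (Z | ~W & ~W)
    = (Z & Z | ~Z & Z) & (Z | ~W)   (idempotence)
    = Z & (Z | ~W)   (distribution)
    = Z   (absorption)
Both reduce to Z, so they are equivalent.

Yes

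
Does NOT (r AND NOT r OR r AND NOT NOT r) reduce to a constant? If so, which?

NOT (r AND NOT r OR r AND NOT NOT r)
= NOT (r AND NOT r OR r AND r)   [double negation]
= NOT (r AND NOT r OR r)   [idempotence]
= NOT r   [complement / identity]
This depends on r, so it is not a constant.

no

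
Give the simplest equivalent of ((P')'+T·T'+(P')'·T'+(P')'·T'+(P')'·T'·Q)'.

((P')'+T·T'+(P')'·T'+(P')'·T'+(P')'·T'·Q)'
= ((P')'+(P')'·T'+(P')'·T'+(P')'·T'·Q)'   (complement / identity)
= ((P')'+(P')'·T'+(P')'·T')'   (absorption)
= ((P')'+(P')'·T')'   (idempotence)
= ((P')')'   (absorption)
= P'   (double negation)

P'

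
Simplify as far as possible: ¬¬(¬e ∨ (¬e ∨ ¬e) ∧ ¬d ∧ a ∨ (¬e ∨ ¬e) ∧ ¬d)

¬e

¬¬(¬e ∨ (¬e ∨ ¬e) ∧ ¬d ∧ a ∨ (¬e ∨ ¬e) ∧ ¬d)
= ¬¬(¬e ∨ (¬e ∨ ¬e) ∧ ¬d)   [absorption]
= ¬¬(¬e ∨ ¬e ∧ ¬d)   [idempotence]
= ¬¬¬e   [absorption]
= ¬e   [double negation]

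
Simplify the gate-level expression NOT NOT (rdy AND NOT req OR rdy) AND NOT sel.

rdy AND NOT sel

NOT NOT (rdy AND NOT req OR rdy) AND NOT sel
= NOT NOT rdy AND NOT sel   (absorption)
= rdy AND NOT sel   (double negation)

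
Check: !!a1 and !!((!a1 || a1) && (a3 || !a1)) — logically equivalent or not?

E1: !!a1
    = a1   — double negation
E2: !!((!a1 || a1) && (a3 || !a1))
    = !!(a3 || !a1)   — complement / identity
    = a3 || !a1   — double negation
These differ: at a1=0, a3=0, E1 = 0 but E2 = 1.

No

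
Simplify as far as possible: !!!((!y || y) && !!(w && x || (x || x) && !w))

!x

!!!((!y || y) && !!(w && x || (x || x) && !w))
= !!!((!y || y) && !!(w && x || x && !w))   [idempotence]
= !!!!!(w && x || x && !w)   [complement / identity]
= !!!(w && x || x && !w)   [double negation]
= !!!x   [distribution]
= !x   [double negation]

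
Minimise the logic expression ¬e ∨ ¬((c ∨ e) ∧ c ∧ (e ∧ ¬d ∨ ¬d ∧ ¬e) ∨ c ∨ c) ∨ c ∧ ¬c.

¬e ∨ ¬c

¬e ∨ ¬((c ∨ e) ∧ c ∧ (e ∧ ¬d ∨ ¬d ∧ ¬e) ∨ c ∨ c) ∨ c ∧ ¬c
= ¬e ∨ ¬((c ∨ e) ∧ c ∧ ¬d ∨ c ∨ c) ∨ c ∧ ¬c
= ¬e ∨ ¬(c ∧ ¬d ∨ c ∨ c) ∨ c ∧ ¬c
= ¬e ∨ ¬(c ∨ c) ∨ c ∧ ¬c
= ¬e ∨ ¬(c ∨ c)
= ¬e ∨ ¬c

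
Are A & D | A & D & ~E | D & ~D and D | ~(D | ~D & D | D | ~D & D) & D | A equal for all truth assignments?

No

E1: A & D | A & D & ~E | D & ~D
    = A & D | A & D & ~E
    = A & D
E2: D | ~(D | ~D & D | D | ~D & D) & D | A
    = D | ~(D | ~D & D) & D | A
    = D | ~D & D | A
    = D | A
These differ: at A=1, D=0, E=0, E1 = 0 but E2 = 1.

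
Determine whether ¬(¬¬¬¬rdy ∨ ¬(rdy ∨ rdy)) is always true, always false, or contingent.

¬(¬¬¬¬rdy ∨ ¬(rdy ∨ rdy))
= ¬(¬¬¬¬rdy ∨ ¬rdy)   — idempotence
= ¬(¬¬rdy ∨ ¬rdy)   — double negation
= ¬rdy ∧ rdy   — De Morgan
= False   — complement

always false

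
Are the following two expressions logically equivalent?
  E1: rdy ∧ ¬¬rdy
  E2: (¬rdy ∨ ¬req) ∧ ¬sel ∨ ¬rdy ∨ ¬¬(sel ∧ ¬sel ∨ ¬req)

No

E1: rdy ∧ ¬¬rdy
    = rdy ∧ rdy   [double negation]
    = rdy   [idempotence]
E2: (¬rdy ∨ ¬req) ∧ ¬sel ∨ ¬rdy ∨ ¬¬(sel ∧ ¬sel ∨ ¬req)
    = (¬rdy ∨ ¬req) ∧ ¬sel ∨ ¬rdy ∨ sel ∧ ¬sel ∨ ¬req   [double negation]
    = (¬rdy ∨ ¬req) ∧ ¬sel ∨ ¬rdy ∨ ¬req   [complement / identity]
    = ¬rdy ∨ ¬req   [absorption]
These differ: at rdy=0, req=0, sel=1, E1 = 0 but E2 = 1.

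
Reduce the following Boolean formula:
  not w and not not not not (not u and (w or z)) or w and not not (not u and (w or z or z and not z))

not w and not not not not (not u and (w or z)) or w and not not (not u and (w or z or z and not z))
= not w and not not not not (not u and (w or z)) or w and not not (not u and (w or z))   [complement / identity]
= not w and not not (not u and (w or z)) or w and not not (not u and (w or z))   [double negation]
= not not (not u and (w or z))   [distribution]
= not u and (w or z)   [double negation]

not u and (w or z)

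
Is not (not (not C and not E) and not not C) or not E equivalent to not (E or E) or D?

No

E1: not (not (not C and not E) and not not C) or not E
    = not C and not E or not C or not E   — De Morgan
    = not C or not E   — absorption
E2: not (E or E) or D
    = not E or D   — idempotence
These differ: at C=0, D=0, E=1, E1 = 1 but E2 = 0.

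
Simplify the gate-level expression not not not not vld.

not not not not vld
= not not vld   [double negation]
= vld   [double negation]

vld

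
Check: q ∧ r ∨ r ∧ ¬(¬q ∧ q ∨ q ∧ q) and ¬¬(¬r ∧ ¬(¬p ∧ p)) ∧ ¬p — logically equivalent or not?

E1: q ∧ r ∨ r ∧ ¬(¬q ∧ q ∨ q ∧ q)
    = q ∧ r ∨ r ∧ ¬q   [distribution]
    = r   [distribution]
E2: ¬¬(¬r ∧ ¬(¬p ∧ p)) ∧ ¬p
    = ¬(r ∨ ¬p ∧ p) ∧ ¬p   [De Morgan]
    = ¬r ∧ ¬p   [complement / identity]
These differ: at p=0, q=0, r=1, E1 = 1 but E2 = 0.

No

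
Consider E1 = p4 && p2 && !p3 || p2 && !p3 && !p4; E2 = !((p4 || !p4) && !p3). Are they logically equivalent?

E1: p4 && p2 && !p3 || p2 && !p3 && !p4
    = p2 && !p3   (distribution)
E2: !((p4 || !p4) && !p3)
    = !!p3   (complement / identity)
    = p3   (double negation)
These differ: at p2=1, p3=1, p4=0, E1 = 0 but E2 = 1.

No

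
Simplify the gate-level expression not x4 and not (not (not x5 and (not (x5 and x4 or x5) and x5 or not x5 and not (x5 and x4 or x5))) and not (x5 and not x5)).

not x4 and not x5

not x4 and not (not (not x5 and (not (x5 and x4 or x5) and x5 or not x5 and not (x5 and x4 or x5))) and not (x5 and not x5))
= not x4 and not (not (not x5 and not (x5 and x4 or x5)) and not (x5 and not x5))
= not x4 and (not x5 and not (x5 and x4 or x5) or x5 and not x5)
= not x4 and (not x5 and not x5 or x5 and not x5)
= not x4 and not x5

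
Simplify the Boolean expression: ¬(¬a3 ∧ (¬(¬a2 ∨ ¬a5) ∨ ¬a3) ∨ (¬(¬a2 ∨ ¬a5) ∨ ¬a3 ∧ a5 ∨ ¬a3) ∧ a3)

(¬a2 ∨ ¬a5) ∧ a3

¬(¬a3 ∧ (¬(¬a2 ∨ ¬a5) ∨ ¬a3) ∨ (¬(¬a2 ∨ ¬a5) ∨ ¬a3 ∧ a5 ∨ ¬a3) ∧ a3)
= ¬(¬a3 ∧ (¬(¬a2 ∨ ¬a5) ∨ ¬a3) ∨ (¬(¬a2 ∨ ¬a5) ∨ ¬a3) ∧ a3)
= ¬(¬(¬a2 ∨ ¬a5) ∨ ¬a3)
= (¬a2 ∨ ¬a5) ∧ a3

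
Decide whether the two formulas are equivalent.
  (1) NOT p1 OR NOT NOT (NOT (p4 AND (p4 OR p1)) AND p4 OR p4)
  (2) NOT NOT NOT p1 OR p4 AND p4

E1: NOT p1 OR NOT NOT (NOT (p4 AND (p4 OR p1)) AND p4 OR p4)
    = NOT p1 OR NOT NOT (NOT p4 AND p4 OR p4)   (absorption)
    = NOT p1 OR NOT NOT p4   (complement / identity)
    = NOT p1 OR p4   (double negation)
E2: NOT NOT NOT p1 OR p4 AND p4
    = NOT NOT NOT p1 OR p4   (idempotence)
    = NOT p1 OR p4   (double negation)
Both reduce to NOT p1 OR p4, so they are equivalent.

Yes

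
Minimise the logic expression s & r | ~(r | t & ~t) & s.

s

s & r | ~(r | t & ~t) & s
= s & r | ~r & s
= s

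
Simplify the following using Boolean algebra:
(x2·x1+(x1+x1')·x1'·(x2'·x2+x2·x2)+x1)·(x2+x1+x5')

x2+x1

(x2·x1+(x1+x1')·x1'·(x2'·x2+x2·x2)+x1)·(x2+x1+x5')
= (x2·x1+x1'·(x2'·x2+x2·x2)+x1)·(x2+x1+x5')
= (x2·x1+x1'·x2+x1)·(x2+x1+x5')
= (x2+x1)·(x2+x1+x5')
= x2+x1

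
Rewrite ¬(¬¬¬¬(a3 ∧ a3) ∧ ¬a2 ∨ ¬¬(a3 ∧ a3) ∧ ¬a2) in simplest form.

¬a3 ∨ a2

¬(¬¬¬¬(a3 ∧ a3) ∧ ¬a2 ∨ ¬¬(a3 ∧ a3) ∧ ¬a2)
= ¬(¬¬(a3 ∧ a3) ∧ ¬a2 ∨ ¬¬(a3 ∧ a3) ∧ ¬a2)   [double negation]
= ¬(¬¬(a3 ∧ a3) ∧ ¬a2)   [idempotence]
= ¬(¬¬a3 ∧ ¬a2)   [idempotence]
= ¬a3 ∨ a2   [De Morgan]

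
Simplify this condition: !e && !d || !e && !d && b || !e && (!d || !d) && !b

!e && !d || !e && !d && b || !e && (!d || !d) && !b
= !e && !d || !e && (!d || !d) && !b   [absorption]
= !e && !d || !e && !d && !b   [idempotence]
= !e && !d   [absorption]

!e && !d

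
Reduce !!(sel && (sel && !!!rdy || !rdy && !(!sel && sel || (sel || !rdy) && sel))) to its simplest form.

!!(sel && (sel && !!!rdy || !rdy && !(!sel && sel || (sel || !rdy) && sel)))
= !!(sel && (sel && !!!rdy || !rdy && !((sel || !rdy) && sel)))
= !!(sel && (sel && !!!rdy || !rdy && !sel))
= !!(sel && (sel && !rdy || !rdy && !sel))
= sel && (sel && !rdy || !rdy && !sel)
= sel && !rdy

sel && !rdy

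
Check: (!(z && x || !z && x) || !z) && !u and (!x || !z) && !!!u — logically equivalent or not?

Yes

E1: (!(z && x || !z && x) || !z) && !u
    = (!x || !z) && !u   (distribution)
E2: (!x || !z) && !!!u
    = (!x || !z) && !u   (double negation)
Both reduce to (!x || !z) && !u, so they are equivalent.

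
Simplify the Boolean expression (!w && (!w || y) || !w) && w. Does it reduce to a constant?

false

(!w && (!w || y) || !w) && w
= (!w || !w) && w   (absorption)
= !w && w   (idempotence)
= false   (complement)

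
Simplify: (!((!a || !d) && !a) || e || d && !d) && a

a

(!((!a || !d) && !a) || e || d && !d) && a
= (!!a || e || d && !d) && a   (absorption)
= (!!a || e) && a   (complement / identity)
= (a || e) && a   (double negation)
= a   (absorption)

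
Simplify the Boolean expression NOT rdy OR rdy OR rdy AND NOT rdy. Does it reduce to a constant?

NOT rdy OR rdy OR rdy AND NOT rdy
= NOT rdy OR rdy   [complement / identity]
= TRUE   [complement]

TRUE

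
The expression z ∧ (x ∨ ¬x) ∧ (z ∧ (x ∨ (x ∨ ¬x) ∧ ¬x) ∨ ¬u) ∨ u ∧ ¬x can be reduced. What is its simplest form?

z ∧ (x ∨ ¬x) ∧ (z ∧ (x ∨ (x ∨ ¬x) ∧ ¬x) ∨ ¬u) ∨ u ∧ ¬x
= z ∧ (x ∨ ¬x) ∧ (z ∧ (x ∨ ¬x) ∨ ¬u) ∨ u ∧ ¬x   (complement / identity)
= z ∧ (x ∨ ¬x) ∨ u ∧ ¬x   (absorption)
= z ∨ u ∧ ¬x   (complement / identity)

z ∨ u ∧ ¬x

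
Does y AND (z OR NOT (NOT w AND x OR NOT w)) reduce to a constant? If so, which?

y AND (z OR NOT (NOT w AND x OR NOT w))
= y AND (z OR NOT NOT w)   — absorption
= y AND (z OR w)   — double negation
This depends on w, y, z, so it is not a constant.

no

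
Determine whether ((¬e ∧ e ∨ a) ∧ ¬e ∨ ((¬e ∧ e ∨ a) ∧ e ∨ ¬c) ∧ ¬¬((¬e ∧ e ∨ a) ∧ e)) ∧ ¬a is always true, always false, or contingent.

always false

((¬e ∧ e ∨ a) ∧ ¬e ∨ ((¬e ∧ e ∨ a) ∧ e ∨ ¬c) ∧ ¬¬((¬e ∧ e ∨ a) ∧ e)) ∧ ¬a
= ((¬e ∧ e ∨ a) ∧ ¬e ∨ ((¬e ∧ e ∨ a) ∧ e ∨ ¬c) ∧ (¬e ∧ e ∨ a) ∧ e) ∧ ¬a   — double negation
= ((¬e ∧ e ∨ a) ∧ ¬e ∨ (¬e ∧ e ∨ a) ∧ e) ∧ ¬a   — absorption
= (¬e ∧ e ∨ a) ∧ ¬a   — distribution
= a ∧ ¬a   — complement / identity
= False   — complement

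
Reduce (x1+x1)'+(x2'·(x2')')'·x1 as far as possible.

(x1+x1)'+(x2'·(x2')')'·x1
= x1'+(x2'·(x2')')'·x1
= x1'+(x2+x2')·x1
= x1'+x1
= 1

1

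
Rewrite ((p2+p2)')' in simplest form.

((p2+p2)')'
= (p2')'   (idempotence)
= p2   (double negation)

p2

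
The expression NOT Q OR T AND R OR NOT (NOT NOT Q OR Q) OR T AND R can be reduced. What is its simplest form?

NOT Q OR T AND R OR NOT (NOT NOT Q OR Q) OR T AND R
= NOT Q OR T AND R OR NOT (Q OR Q) OR T AND R   (double negation)
= NOT Q OR T AND R OR NOT Q OR T AND R   (idempotence)
= NOT Q OR T AND R   (idempotence)

NOT Q OR T AND R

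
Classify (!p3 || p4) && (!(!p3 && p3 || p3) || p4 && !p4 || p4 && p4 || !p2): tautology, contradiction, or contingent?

contingent

(!p3 || p4) && (!(!p3 && p3 || p3) || p4 && !p4 || p4 && p4 || !p2)
= (!p3 || p4) && (!(!p3 && p3 || p3) || p4 || !p2)   [distribution]
= (!p3 || p4) && (!p3 || p4 || !p2)   [complement / identity]
= !p3 || p4   [absorption]
This depends on p3, p4, so it is not a constant.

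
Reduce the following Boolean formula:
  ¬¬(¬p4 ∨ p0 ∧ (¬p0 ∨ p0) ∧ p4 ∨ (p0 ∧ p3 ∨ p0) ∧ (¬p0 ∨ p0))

¬p4 ∨ p0

¬¬(¬p4 ∨ p0 ∧ (¬p0 ∨ p0) ∧ p4 ∨ (p0 ∧ p3 ∨ p0) ∧ (¬p0 ∨ p0))
= ¬¬(¬p4 ∨ p0 ∧ (¬p0 ∨ p0) ∧ p4 ∨ p0 ∧ (¬p0 ∨ p0))   (absorption)
= ¬¬(¬p4 ∨ p0 ∧ (¬p0 ∨ p0))   (absorption)
= ¬p4 ∨ p0 ∧ (¬p0 ∨ p0)   (double negation)
= ¬p4 ∨ p0   (complement / identity)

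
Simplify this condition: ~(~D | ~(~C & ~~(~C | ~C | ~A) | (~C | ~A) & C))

~(~D | ~(~C & ~~(~C | ~C | ~A) | (~C | ~A) & C))
= ~(~D | ~(~C & ~~(~C | ~A) | (~C | ~A) & C))   — idempotence
= ~(~D | ~(~C & (~C | ~A) | (~C | ~A) & C))   — double negation
= ~(~D | ~(~C | ~A))   — distribution
= D & (~C | ~A)   — De Morgan

D & (~C | ~A)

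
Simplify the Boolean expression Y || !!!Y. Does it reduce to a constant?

Y || !!!Y
= Y || !Y   (double negation)
= true   (complement)

true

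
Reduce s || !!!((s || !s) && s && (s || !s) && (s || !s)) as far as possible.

true

s || !!!((s || !s) && s && (s || !s) && (s || !s))
= s || !((s || !s) && s && (s || !s) && (s || !s))   [double negation]
= s || !((s || !s) && s && (s || !s))   [idempotence]
= s || !(s && (s || !s))   [complement / identity]
= s || !s   [complement / identity]
= true   [complement]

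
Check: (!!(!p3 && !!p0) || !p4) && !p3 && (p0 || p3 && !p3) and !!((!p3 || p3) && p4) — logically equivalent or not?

No

E1: (!!(!p3 && !!p0) || !p4) && !p3 && (p0 || p3 && !p3)
    = (!!(!p3 && !!p0) || !p4) && !p3 && p0   — complement / identity
    = (!!(!p3 && p0) || !p4) && !p3 && p0   — double negation
    = (!p3 && p0 || !p4) && !p3 && p0   — double negation
    = !p3 && p0   — absorption
E2: !!((!p3 || p3) && p4)
    = !!p4   — complement / identity
    = p4   — double negation
These differ: at p0=1, p3=0, p4=0, E1 = 1 but E2 = 0.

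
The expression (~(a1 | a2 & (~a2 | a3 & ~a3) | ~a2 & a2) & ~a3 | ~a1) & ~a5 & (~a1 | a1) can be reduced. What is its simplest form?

(~(a1 | a2 & (~a2 | a3 & ~a3) | ~a2 & a2) & ~a3 | ~a1) & ~a5 & (~a1 | a1)
= (~(a1 | a2 & (~a2 | a3 & ~a3)) & ~a3 | ~a1) & ~a5 & (~a1 | a1)   — complement / identity
= (~(a1 | a2 & ~a2) & ~a3 | ~a1) & ~a5 & (~a1 | a1)   — complement / identity
= (~(a1 | a2 & ~a2) & ~a3 | ~a1) & ~a5   — complement / identity
= (~a1 & ~a3 | ~a1) & ~a5   — complement / identity
= ~a1 & ~a5   — absorption

~a1 & ~a5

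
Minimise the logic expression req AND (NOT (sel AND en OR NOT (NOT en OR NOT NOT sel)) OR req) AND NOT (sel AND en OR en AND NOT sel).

req AND NOT en

req AND (NOT (sel AND en OR NOT (NOT en OR NOT NOT sel)) OR req) AND NOT (sel AND en OR en AND NOT sel)
= req AND (NOT (sel AND en OR en AND NOT sel) OR req) AND NOT (sel AND en OR en AND NOT sel)   (De Morgan)
= req AND NOT (sel AND en OR en AND NOT sel)   (absorption)
= req AND NOT en   (distribution)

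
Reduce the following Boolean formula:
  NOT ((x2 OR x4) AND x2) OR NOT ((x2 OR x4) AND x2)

NOT ((x2 OR x4) AND x2) OR NOT ((x2 OR x4) AND x2)
= NOT ((x2 OR x4) AND x2)   (idempotence)
= NOT x2   (absorption)

NOT x2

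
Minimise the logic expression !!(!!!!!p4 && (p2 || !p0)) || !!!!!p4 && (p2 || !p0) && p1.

!!(!!!!!p4 && (p2 || !p0)) || !!!!!p4 && (p2 || !p0) && p1
= !!!!!p4 && (p2 || !p0) || !!!!!p4 && (p2 || !p0) && p1
= !!!!!p4 && (p2 || !p0)
= !!!p4 && (p2 || !p0)
= !p4 && (p2 || !p0)

!p4 && (p2 || !p0)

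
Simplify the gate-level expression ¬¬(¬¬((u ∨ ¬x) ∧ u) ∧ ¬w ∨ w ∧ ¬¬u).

¬¬(¬¬((u ∨ ¬x) ∧ u) ∧ ¬w ∨ w ∧ ¬¬u)
= ¬¬(¬¬u ∧ ¬w ∨ w ∧ ¬¬u)   — absorption
= ¬¬¬¬u   — distribution
= ¬¬u   — double negation
= u   — double negation

u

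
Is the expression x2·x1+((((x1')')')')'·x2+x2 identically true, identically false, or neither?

neither

x2·x1+((((x1')')')')'·x2+x2
= x2·x1+((x1')')'·x2+x2   [double negation]
= x2·x1+x1'·x2+x2   [double negation]
= x2+x2   [distribution]
= x2   [idempotence]
This depends on x2, so it is not a constant.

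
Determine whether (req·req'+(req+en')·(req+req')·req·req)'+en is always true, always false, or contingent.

contingent

(req·req'+(req+en')·(req+req')·req·req)'+en
= (req·req'+(req+en')·req·req)'+en   — complement / identity
= (req·req'+req·req)'+en   — absorption
= req'+en   — distribution
This depends on en, req, so it is not a constant.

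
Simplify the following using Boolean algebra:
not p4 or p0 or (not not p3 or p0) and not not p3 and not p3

not p4 or p0 or (not not p3 or p0) and not not p3 and not p3
= not p4 or p0 or not not p3 and not p3   — absorption
= not p4 or p0 or p3 and not p3   — double negation
= not p4 or p0   — complement / identity

not p4 or p0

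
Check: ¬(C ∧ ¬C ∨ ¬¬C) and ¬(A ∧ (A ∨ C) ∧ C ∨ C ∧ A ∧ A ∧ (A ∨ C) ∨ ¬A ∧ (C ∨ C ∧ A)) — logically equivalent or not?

E1: ¬(C ∧ ¬C ∨ ¬¬C)
    = ¬¬¬C   [complement / identity]
    = ¬C   [double negation]
E2: ¬(A ∧ (A ∨ C) ∧ C ∨ C ∧ A ∧ A ∧ (A ∨ C) ∨ ¬A ∧ (C ∨ C ∧ A))
    = ¬(A ∧ (A ∨ C) ∧ (C ∨ C ∧ A) ∨ ¬A ∧ (C ∨ C ∧ A))   [distribution]
    = ¬(A ∧ (C ∨ C ∧ A) ∨ ¬A ∧ (C ∨ C ∧ A))   [absorption]
    = ¬(C ∨ C ∧ A)   [distribution]
    = ¬C   [absorption]
Both reduce to ¬C, so they are equivalent.

Yes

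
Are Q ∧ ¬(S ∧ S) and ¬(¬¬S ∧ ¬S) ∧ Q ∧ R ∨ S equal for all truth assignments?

E1: Q ∧ ¬(S ∧ S)
    = Q ∧ ¬S   (idempotence)
E2: ¬(¬¬S ∧ ¬S) ∧ Q ∧ R ∨ S
    = (¬S ∨ S) ∧ Q ∧ R ∨ S   (De Morgan)
    = Q ∧ R ∨ S   (complement / identity)
These differ: at Q=0, R=0, S=1, E1 = 0 but E2 = 1.

No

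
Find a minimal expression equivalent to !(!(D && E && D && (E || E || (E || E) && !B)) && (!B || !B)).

!(!(D && E && D && (E || E || (E || E) && !B)) && (!B || !B))
= !(!(D && E && D && (E || E)) && (!B || !B))   (absorption)
= !(!(D && E && D && E) && (!B || !B))   (idempotence)
= !(!(D && E && D && E) && !B)   (idempotence)
= !(!(D && E) && !B)   (idempotence)
= D && E || B   (De Morgan)

D && E || B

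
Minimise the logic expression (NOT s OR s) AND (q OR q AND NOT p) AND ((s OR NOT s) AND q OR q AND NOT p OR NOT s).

(NOT s OR s) AND (q OR q AND NOT p) AND ((s OR NOT s) AND q OR q AND NOT p OR NOT s)
= (NOT s OR s) AND (q OR q AND NOT p) AND (q OR q AND NOT p OR NOT s)   [complement / identity]
= (NOT s OR s) AND (q OR q AND NOT p)   [absorption]
= q OR q AND NOT p   [complement / identity]
= q   [absorption]

q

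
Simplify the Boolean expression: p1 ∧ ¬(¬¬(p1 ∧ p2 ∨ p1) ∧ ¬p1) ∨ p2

p1 ∧ ¬(¬¬(p1 ∧ p2 ∨ p1) ∧ ¬p1) ∨ p2
= p1 ∧ ¬(¬¬p1 ∧ ¬p1) ∨ p2   — absorption
= p1 ∧ (¬p1 ∨ p1) ∨ p2   — De Morgan
= p1 ∨ p2   — complement / identity

p1 ∨ p2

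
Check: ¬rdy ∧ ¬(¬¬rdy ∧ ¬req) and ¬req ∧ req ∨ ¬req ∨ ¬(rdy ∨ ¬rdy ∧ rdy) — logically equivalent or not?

E1: ¬rdy ∧ ¬(¬¬rdy ∧ ¬req)
    = ¬rdy ∧ (¬rdy ∨ req)   [De Morgan]
    = ¬rdy   [absorption]
E2: ¬req ∧ req ∨ ¬req ∨ ¬(rdy ∨ ¬rdy ∧ rdy)
    = ¬req ∧ req ∨ ¬req ∨ ¬rdy   [complement / identity]
    = ¬req ∨ ¬rdy   [complement / identity]
These differ: at rdy=1, req=0, E1 = 0 but E2 = 1.

No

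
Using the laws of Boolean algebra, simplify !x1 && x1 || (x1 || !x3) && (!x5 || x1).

x1 || !x3 && !x5

!x1 && x1 || (x1 || !x3) && (!x5 || x1)
= !x1 && x1 || x1 || !x3 && !x5   [distribution]
= x1 || !x3 && !x5   [complement / identity]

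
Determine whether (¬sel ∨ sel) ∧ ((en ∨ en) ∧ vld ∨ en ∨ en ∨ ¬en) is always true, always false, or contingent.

always true

(¬sel ∨ sel) ∧ ((en ∨ en) ∧ vld ∨ en ∨ en ∨ ¬en)
= (en ∨ en) ∧ vld ∨ en ∨ en ∨ ¬en   — complement / identity
= en ∨ en ∨ ¬en   — absorption
= en ∨ ¬en   — idempotence
= True   — complement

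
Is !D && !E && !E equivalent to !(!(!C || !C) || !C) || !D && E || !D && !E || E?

No

E1: !D && !E && !E
    = !D && !E   [idempotence]
E2: !(!(!C || !C) || !C) || !D && E || !D && !E || E
    = !(!(!C || !C) || !C) || !D || E   [distribution]
    = !(!!C || !C) || !D || E   [idempotence]
    = !C && C || !D || E   [De Morgan]
    = !D || E   [complement / identity]
These differ: at C=0, D=0, E=1, E1 = 0 but E2 = 1.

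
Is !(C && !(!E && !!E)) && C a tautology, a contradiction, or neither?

!(C && !(!E && !!E)) && C
= !(C && (E || !E)) && C
= !C && C
= false

contradiction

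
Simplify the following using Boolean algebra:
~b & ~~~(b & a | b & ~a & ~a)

~b

~b & ~~~(b & a | b & ~a & ~a)
= ~b & ~~~(b & a | b & ~a)   [idempotence]
= ~b & ~~~b   [distribution]
= ~b & ~b   [double negation]
= ~b   [idempotence]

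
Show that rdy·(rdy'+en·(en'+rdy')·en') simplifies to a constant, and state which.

rdy·(rdy'+en·(en'+rdy')·en')
= rdy·(rdy'+en·en')   [absorption]
= rdy·rdy'   [complement / identity]
= 0   [complement]

0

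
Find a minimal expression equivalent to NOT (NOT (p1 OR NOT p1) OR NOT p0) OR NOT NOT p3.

p0 OR p3

NOT (NOT (p1 OR NOT p1) OR NOT p0) OR NOT NOT p3
= (p1 OR NOT p1) AND p0 OR NOT NOT p3   [De Morgan]
= (p1 OR NOT p1) AND p0 OR p3   [double negation]
= p0 OR p3   [complement / identity]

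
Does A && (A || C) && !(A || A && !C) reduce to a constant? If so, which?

A && (A || C) && !(A || A && !C)
= A && !(A || A && !C)   [absorption]
= A && !A   [absorption]
= false   [complement]

yes, False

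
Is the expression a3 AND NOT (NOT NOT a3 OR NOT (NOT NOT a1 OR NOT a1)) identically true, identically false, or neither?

identically false

a3 AND NOT (NOT NOT a3 OR NOT (NOT NOT a1 OR NOT a1))
= a3 AND NOT (NOT NOT a3 OR NOT a1 AND a1)   [De Morgan]
= a3 AND NOT NOT NOT a3   [complement / identity]
= a3 AND NOT a3   [double negation]
= FALSE   [complement]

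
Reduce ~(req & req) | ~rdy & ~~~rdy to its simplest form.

~req | ~rdy

~(req & req) | ~rdy & ~~~rdy
= ~(req & req) | ~rdy & ~rdy
= ~(req & req) | ~rdy
= ~req | ~rdy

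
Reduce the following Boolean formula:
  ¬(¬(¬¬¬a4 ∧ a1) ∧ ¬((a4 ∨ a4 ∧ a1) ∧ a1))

a1

¬(¬(¬¬¬a4 ∧ a1) ∧ ¬((a4 ∨ a4 ∧ a1) ∧ a1))
= ¬(¬(¬a4 ∧ a1) ∧ ¬((a4 ∨ a4 ∧ a1) ∧ a1))   — double negation
= ¬(¬(¬a4 ∧ a1) ∧ ¬(a4 ∧ a1))   — absorption
= ¬a4 ∧ a1 ∨ a4 ∧ a1   — De Morgan
= a1   — distribution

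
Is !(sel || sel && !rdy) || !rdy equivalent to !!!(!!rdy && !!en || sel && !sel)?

No

E1: !(sel || sel && !rdy) || !rdy
    = !sel || !rdy
E2: !!!(!!rdy && !!en || sel && !sel)
    = !!!(!!rdy && !!en)
    = !!(!rdy || !en)
    = !rdy || !en
These differ: at en=0, rdy=1, sel=1, E1 = 0 but E2 = 1.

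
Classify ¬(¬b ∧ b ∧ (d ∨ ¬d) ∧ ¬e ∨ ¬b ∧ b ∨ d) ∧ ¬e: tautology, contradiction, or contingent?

contingent

¬(¬b ∧ b ∧ (d ∨ ¬d) ∧ ¬e ∨ ¬b ∧ b ∨ d) ∧ ¬e
= ¬(¬b ∧ b ∧ ¬e ∨ ¬b ∧ b ∨ d) ∧ ¬e   (complement / identity)
= ¬(¬b ∧ b ∨ d) ∧ ¬e   (absorption)
= ¬d ∧ ¬e   (complement / identity)
This depends on d, e, so it is not a constant.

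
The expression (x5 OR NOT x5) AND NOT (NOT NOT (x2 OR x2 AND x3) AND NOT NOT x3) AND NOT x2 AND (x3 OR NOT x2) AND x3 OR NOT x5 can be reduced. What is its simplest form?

(x5 OR NOT x5) AND NOT (NOT NOT (x2 OR x2 AND x3) AND NOT NOT x3) AND NOT x2 AND (x3 OR NOT x2) AND x3 OR NOT x5
= NOT (NOT NOT (x2 OR x2 AND x3) AND NOT NOT x3) AND NOT x2 AND (x3 OR NOT x2) AND x3 OR NOT x5
= NOT (NOT NOT x2 AND NOT NOT x3) AND NOT x2 AND (x3 OR NOT x2) AND x3 OR NOT x5
= (NOT x2 OR NOT x3) AND NOT x2 AND (x3 OR NOT x2) AND x3 OR NOT x5
= NOT x2 AND (x3 OR NOT x2) AND x3 OR NOT x5
= NOT x2 AND x3 OR NOT x5

NOT x2 AND x3 OR NOT x5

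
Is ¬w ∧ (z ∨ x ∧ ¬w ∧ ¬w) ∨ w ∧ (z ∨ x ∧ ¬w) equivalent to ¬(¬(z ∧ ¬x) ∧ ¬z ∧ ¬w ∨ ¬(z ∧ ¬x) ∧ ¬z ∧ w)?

E1: ¬w ∧ (z ∨ x ∧ ¬w ∧ ¬w) ∨ w ∧ (z ∨ x ∧ ¬w)
    = ¬w ∧ (z ∨ x ∧ ¬w) ∨ w ∧ (z ∨ x ∧ ¬w)   (idempotence)
    = z ∨ x ∧ ¬w   (distribution)
E2: ¬(¬(z ∧ ¬x) ∧ ¬z ∧ ¬w ∨ ¬(z ∧ ¬x) ∧ ¬z ∧ w)
    = ¬(¬(z ∧ ¬x) ∧ ¬z)   (distribution)
    = z ∧ ¬x ∨ z   (De Morgan)
    = z   (absorption)
These differ: at w=0, x=1, z=0, E1 = 1 but E2 = 0.

No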